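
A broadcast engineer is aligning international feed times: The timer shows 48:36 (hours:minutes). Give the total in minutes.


Hours: 48
Minutes: 36
Convert hours to minutes: 48 x 60 = 2880
Add remaining minutes: 2880 + 36 = 2916

2916


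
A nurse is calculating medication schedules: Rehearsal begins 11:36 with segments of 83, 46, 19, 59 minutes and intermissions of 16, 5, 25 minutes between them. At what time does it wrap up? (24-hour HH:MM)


Start: 11:36 = 696 min from midnight
  after task 1 (83 min): 12:59
  after break (16 min): 13:15
  after task 2 (46 min): 14:01
  after break (5 min): 14:06
  after task 3 (19 min): 14:25
  after break (25 min): 14:50
  after task 4 (59 min): 15:49
Total elapsed: 253 minutes
End time: 15:49

15:49


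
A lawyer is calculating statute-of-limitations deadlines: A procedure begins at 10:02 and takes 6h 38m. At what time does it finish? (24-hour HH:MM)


Start time: 10:02
Adding: 6 hours 38 minutes
Minutes: 2 + 38 = 40
Hours: 10 + 6 + 0 = 16
Result: 16:40

16:40


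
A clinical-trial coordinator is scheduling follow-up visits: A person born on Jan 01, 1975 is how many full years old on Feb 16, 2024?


Birth: 1975-01-01
Reference: 2024-02-16
Year difference: 2024 - 1975 = 49
Has birthday (01-01) occurred by 02-16? Yes
Age in full years: 49

49


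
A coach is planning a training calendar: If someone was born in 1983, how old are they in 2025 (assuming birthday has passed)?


Birth year: 1983
Current year: 2025
Age = current year - birth year
Age = 2025 - 1983 = 42

42


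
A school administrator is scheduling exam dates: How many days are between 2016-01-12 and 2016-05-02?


Start date: 2016-01-12
End date: 2016-05-02
Jan 2016: +20 days
Feb 2016: +29 days
Mar 2016: +31 days
Apr 2016: +30 days
May 2016: +1 days
Total: 111 days

111


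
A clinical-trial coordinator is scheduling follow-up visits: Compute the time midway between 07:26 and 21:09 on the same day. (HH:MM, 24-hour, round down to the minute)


Start time: 07:26 = 446 minutes from midnight
End time: 21:09 = 1269 minutes from midnight
Sum: 446 + 1269 = 1715
Midpoint: 1715 / 2 = 857 minutes
Convert: 857 / 60 = 14 hours, 17 minutes
Result: 14:17

14:17


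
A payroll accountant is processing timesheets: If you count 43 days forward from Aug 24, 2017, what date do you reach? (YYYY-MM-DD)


Start: 2017-08-24
Adding 43 days
Days remaining in August: 7
After August: 36 days still to add
September 2017: 30 days, 6 remaining
October 2017 has 31 days, need 6
Result: 2017-10-06

2017-10-06


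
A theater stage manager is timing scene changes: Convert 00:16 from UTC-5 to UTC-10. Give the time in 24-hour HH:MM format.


Local time: 00:16 at UTC-5 (offset -5h)
Target zone: UTC-10 (offset -10h)
Difference: -10 - (-5) = -5 hours
Calculation: 0 + (-5) = -5
Wraparound: (-5) mod 24 = 19
Result: 19:16

19:16


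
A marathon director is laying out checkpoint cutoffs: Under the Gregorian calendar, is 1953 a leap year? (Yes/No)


Year: 1953
Divisible by 4? 1953 / 4 = 488.25 -> No
Not divisible by 4, so NOT a leap year

No


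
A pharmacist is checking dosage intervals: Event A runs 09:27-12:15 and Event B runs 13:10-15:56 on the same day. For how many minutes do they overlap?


Interval A: [567, 735] minutes from midnight
Interval B: [790, 956] minutes from midnight
Overlap start = max(567, 790) = 790
Overlap end = min(735, 956) = 735
End <= start, so the intervals do not overlap: 0 minutes

0


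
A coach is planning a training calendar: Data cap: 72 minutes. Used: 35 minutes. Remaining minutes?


Total budget: 72 minutes
Time used: 35 minutes
Remaining: 72 - 35 = 37 minutes
Percent used: 48.6%
Percent remaining: 51.4%

37


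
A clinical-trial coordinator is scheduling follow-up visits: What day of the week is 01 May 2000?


Date: 2000-05-01
January 1, 2000 is a Saturday
Day of year: 122
Offset from Jan 1: 121 days
121 mod 7 = 2
Result: Monday

Monday


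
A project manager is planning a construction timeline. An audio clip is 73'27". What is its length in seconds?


Minutes: 73
Seconds: 27
Convert minutes to seconds: 73 x 60 = 4380
Add remaining seconds: 4380 + 27 = 4407

4407


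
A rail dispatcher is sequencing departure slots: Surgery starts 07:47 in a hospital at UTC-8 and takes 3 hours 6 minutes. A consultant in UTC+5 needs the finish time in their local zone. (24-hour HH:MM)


Start: 07:47 in UTC-8
Step 1 - add duration:
  minutes: 47 + 6 = 53
  hours: 7 + 3 + 0 = 10
  end in UTC-8: 10:53
Step 2 - convert UTC-8 -> UTC+5:
  offset difference: 5 - (-8) = 13 hours
  10 + (13) = 23 -> mod 24 = 23
Result: 23:53 in UTC+5

23:53


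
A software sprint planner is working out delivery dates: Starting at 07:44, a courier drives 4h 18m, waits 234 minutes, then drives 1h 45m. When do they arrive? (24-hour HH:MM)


Depart: 07:44
Leg 1: +258 min -> 12:02
Layover: +234 min -> 15:56
Leg 2: +105 min -> 17:41
Total travel: 597 minutes = 9h 57m
Arrival: 17:41

17:41


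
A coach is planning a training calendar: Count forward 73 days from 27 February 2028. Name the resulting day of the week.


Start: 2028-02-27 (Sunday)
Step 1 - find target date: add 73 days
  2028-02-27 + 73 days = 2028-05-10
Step 2 - day of week:
  73 mod 7 = 3
  Sunday + 3 days -> Wednesday
Result: Wednesday (2028-05-10)

Wednesday


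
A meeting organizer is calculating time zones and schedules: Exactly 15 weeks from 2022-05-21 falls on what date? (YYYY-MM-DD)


Start: 2022-05-21
Weeks to add: 15
Convert to days: 15 x 7 = 105 days
Add 105 days to 2022-05-21
Result: 2022-09-03

2022-09-03


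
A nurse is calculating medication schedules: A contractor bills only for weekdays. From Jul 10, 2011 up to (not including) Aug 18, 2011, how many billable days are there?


Start: 2011-07-10 (Sunday)
End (exclusive): 2011-08-18 (Thursday)
Total calendar days: 39
Full weeks: 39 // 7 = 5 -> 25 weekdays
Remaining 4 days starting on Sunday:
  Sun(-), Mon(w), Tue(w), Wed(w) -> 3 weekdays
Total business days: 25 + 3 = 28

28


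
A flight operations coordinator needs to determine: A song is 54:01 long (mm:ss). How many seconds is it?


Minutes: 54
Extra seconds: 1
Seconds per minute: 60
Minutes to seconds: 54 x 60 = 3240
Total: 3240 + 1 = 3241

3241


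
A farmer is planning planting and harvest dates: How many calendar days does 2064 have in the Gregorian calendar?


Year: 2064
Check leap year rules:
Divisible by 4? Yes
Divisible by 100? No
2064 is a leap year
Days: 366

366


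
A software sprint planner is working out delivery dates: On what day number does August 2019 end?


Month: August
Year: 2019
August is a 31-day month
Total: 31 days

31


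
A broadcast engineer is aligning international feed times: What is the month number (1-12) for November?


Calendar month order:
10. October
11. November <--
12. December
November is month number 11

11


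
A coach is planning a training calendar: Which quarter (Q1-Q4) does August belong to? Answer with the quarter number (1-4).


Month: August (month 8)
Q1: January-March (months 1-3)
Q2: April-June (months 4-6)
Q3: July-September (months 7-9)
Q4: October-December (months 10-12)
Month 8 falls in Q3

3


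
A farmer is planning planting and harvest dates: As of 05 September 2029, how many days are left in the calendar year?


Start: September 05, 2029
End: December 31, 2029
Days left in September: 25
October: 31
November: 30
December: 31
Sum of remaining months: 92
Total: 25 + 92 = 117

117


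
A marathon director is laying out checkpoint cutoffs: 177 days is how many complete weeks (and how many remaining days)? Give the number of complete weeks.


Total days: 177
Days per week: 7
Division: 177 / 7 = 25 remainder 2
Complete weeks: 25
Remaining days: 2

25


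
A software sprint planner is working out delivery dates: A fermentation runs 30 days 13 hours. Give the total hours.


Days: 30
Extra hours: 13
Hours per day: 24
Days to hours: 30 x 24 = 720
Total: 720 + 13 = 733

733


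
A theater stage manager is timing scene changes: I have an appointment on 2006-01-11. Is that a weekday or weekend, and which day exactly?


Date: 2006-01-11
January 1, 2006 is a Sunday
Day of year: 11
Offset from Jan 1: 10 days
10 mod 7 = 3
Result: Wednesday

Wednesday


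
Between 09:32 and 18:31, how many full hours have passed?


Start: 09:32
End: 18:31
Hour difference: 18 - 9 = 9 hours
Minute difference: 31 - 32 = -1 minutes
Total minutes: 539
Complete hours: 539 / 60 = 8 (remainder 59)

8


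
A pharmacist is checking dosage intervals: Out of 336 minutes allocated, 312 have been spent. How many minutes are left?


Total budget: 336 minutes
Time used: 312 minutes
Remaining: 336 - 312 = 24 minutes
Percent used: 92.9%
Percent remaining: 7.1%

24


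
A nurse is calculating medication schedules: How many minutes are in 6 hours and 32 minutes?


Hours: 6
Extra minutes: 32
Minutes per hour: 60
Hours to minutes: 6 x 60 = 360
Total: 360 + 32 = 392

392


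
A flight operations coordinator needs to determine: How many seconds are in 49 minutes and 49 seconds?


Minutes: 49
Extra seconds: 49
Seconds per minute: 60
Minutes to seconds: 49 x 60 = 2940
Total: 2940 + 49 = 2989

2989


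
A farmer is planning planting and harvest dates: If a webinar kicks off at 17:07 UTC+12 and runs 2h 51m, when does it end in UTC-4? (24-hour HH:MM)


Start: 17:07 in UTC+12
Step 1 - add duration:
  minutes: 7 + 51 = 58
  hours: 17 + 2 + 0 = 19
  end in UTC+12: 19:58
Step 2 - convert UTC+12 -> UTC-4:
  offset difference: -4 - (12) = -16 hours
  19 + (-16) = 3 -> mod 24 = 3
Result: 03:58 in UTC-4

03:58


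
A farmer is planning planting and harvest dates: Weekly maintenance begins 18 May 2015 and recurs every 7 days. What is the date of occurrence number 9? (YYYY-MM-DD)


First occurrence: 2015-05-18 (occurrence 1)
Each occurrence is 7 days after the previous.
Occurrence 9 is 8 weeks after the first.
8 weeks = 56 days
2015-05-18 + 56 days = 2015-07-13

2015-07-13


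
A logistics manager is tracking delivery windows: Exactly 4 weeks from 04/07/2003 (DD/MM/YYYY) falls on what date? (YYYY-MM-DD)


Start: 2003-07-04
Weeks to add: 4
Convert to days: 4 x 7 = 28 days
Add 28 days to 2003-07-04
Result: 2003-08-01

2003-08-01


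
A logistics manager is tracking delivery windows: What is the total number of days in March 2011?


Month: March
Year: 2011
March is a 31-day month
Total: 31 days

31


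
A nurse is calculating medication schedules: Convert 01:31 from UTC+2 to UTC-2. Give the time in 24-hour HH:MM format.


Local time: 01:31 at UTC+2 (offset 2h)
Target zone: UTC-2 (offset -2h)
Difference: -2 - (2) = -4 hours
Calculation: 1 + (-4) = -3
Wraparound: (-3) mod 24 = 21
Result: 21:31

21:31


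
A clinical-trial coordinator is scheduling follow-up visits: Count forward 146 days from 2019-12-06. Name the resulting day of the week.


Start: 2019-12-06 (Friday)
Step 1 - find target date: add 146 days
  2019-12-06 + 146 days = 2020-04-30
Step 2 - day of week:
  146 mod 7 = 6
  Friday + 6 days -> Thursday
Result: Thursday (2020-04-30)

Thursday


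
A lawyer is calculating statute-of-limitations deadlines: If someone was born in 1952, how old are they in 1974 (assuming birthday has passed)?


Birth year: 1952
Current year: 1974
Age = current year - birth year
Age = 1974 - 1952 = 22

22


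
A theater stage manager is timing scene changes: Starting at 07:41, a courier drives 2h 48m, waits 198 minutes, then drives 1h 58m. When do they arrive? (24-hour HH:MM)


Depart: 07:41
Leg 1: +168 min -> 10:29
Layover: +198 min -> 13:47
Leg 2: +118 min -> 15:45
Total travel: 484 minutes = 8h 4m
Arrival: 15:45

15:45


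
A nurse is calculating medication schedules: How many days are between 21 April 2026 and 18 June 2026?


Start date: 2026-04-21
End date: 2026-06-18
Apr 2026: +10 days
May 2026: +31 days
Jun 2026: +17 days
Total: 58 days

58


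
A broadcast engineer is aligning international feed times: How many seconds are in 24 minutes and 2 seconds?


Minutes: 24
Seconds: 2
Convert minutes to seconds: 24 x 60 = 1440
Add remaining seconds: 1440 + 2 = 1442

1442


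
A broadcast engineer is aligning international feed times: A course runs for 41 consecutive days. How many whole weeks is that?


Total days: 41
Days per week: 7
Division: 41 / 7 = 5 remainder 6
Complete weeks: 5
Remaining days: 6

5


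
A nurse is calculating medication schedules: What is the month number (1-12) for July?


Calendar month order:
6. June
7. July <--
8. August
July is month number 7

7


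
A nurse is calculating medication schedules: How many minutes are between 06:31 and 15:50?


Start time: 06:31 = 391 minutes from midnight
End time: 15:50 = 950 minutes from midnight
Difference: 950 - 391 = 559 minutes
That is 9 hours and 19 minutes

559


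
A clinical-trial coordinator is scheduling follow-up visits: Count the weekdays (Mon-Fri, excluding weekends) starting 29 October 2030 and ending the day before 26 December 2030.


Start: 2030-10-29 (Tuesday)
End (exclusive): 2030-12-26 (Thursday)
Total calendar days: 58
Full weeks: 58 // 7 = 8 -> 40 weekdays
Remaining 2 days starting on Tuesday:
  Tue(w), Wed(w) -> 2 weekdays
Total business days: 40 + 2 = 42

42


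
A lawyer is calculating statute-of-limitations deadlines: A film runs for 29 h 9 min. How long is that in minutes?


Hours: 29
Minutes: 9
Convert hours to minutes: 29 x 60 = 1740
Add remaining minutes: 1740 + 9 = 1749

1749


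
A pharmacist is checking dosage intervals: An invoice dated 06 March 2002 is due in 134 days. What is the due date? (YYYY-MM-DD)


Start: 2002-03-06
Adding 134 days
Days remaining in March: 25
After March: 109 days still to add
April 2002: 30 days, 79 remaining
May 2002: 31 days, 48 remaining
June 2002: 30 days, 18 remaining
July 2002 has 31 days, need 18
Result: 2002-07-18

2002-07-18


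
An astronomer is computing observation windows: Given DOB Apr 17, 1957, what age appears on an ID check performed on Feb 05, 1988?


Birth: 1957-04-17
Reference: 1988-02-05
Year difference: 1988 - 1957 = 31
Has birthday (04-17) occurred by 02-05? No
Birthday not yet reached this year -> subtract 1
Age in full years: 30

30


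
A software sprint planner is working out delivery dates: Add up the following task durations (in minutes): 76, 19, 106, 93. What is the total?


Durations: 76, 19, 106, 93
Running sum: 76
+ 19 = 95
+ 106 = 201
+ 93 = 294
Total duration: 294 minutes
That is 4 hours and 54 minutes

294


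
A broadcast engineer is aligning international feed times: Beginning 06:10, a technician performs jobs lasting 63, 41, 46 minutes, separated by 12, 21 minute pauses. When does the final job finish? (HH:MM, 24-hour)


Start: 06:10 = 370 min from midnight
  after task 1 (63 min): 07:13
  after break (12 min): 07:25
  after task 2 (41 min): 08:06
  after break (21 min): 08:27
  after task 3 (46 min): 09:13
Total elapsed: 183 minutes
End time: 09:13

09:13


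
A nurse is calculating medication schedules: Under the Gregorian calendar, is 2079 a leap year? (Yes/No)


Year: 2079
Divisible by 4? 2079 / 4 = 519.75 -> No
Not divisible by 4, so NOT a leap year

No


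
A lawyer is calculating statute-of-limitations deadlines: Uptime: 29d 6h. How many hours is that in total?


Days: 29
Extra hours: 6
Hours per day: 24
Days to hours: 29 x 24 = 696
Total: 696 + 6 = 702

702


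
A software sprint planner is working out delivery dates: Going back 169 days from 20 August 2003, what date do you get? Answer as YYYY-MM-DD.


Start: 2003-08-20
Subtracting 169 days
Days already passed in August: 20
After going back through August: 149 more days to subtract
July 2003: 31 days, 118 remaining
June 2003: 30 days, 88 remaining
May 2003: 31 days, 57 remaining
April 2003: 30 days, 27 remaining
Result: 2003-03-04

2003-03-04


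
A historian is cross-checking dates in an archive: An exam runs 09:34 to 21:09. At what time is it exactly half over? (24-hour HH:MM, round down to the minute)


Start time: 09:34 = 574 minutes from midnight
End time: 21:09 = 1269 minutes from midnight
Sum: 574 + 1269 = 1843
Midpoint: 1843 / 2 = 921 minutes
Convert: 921 / 60 = 15 hours, 21 minutes
Result: 15:21

15:21


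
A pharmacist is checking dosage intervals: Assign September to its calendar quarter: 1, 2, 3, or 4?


Month: September (month 9)
Q1: January-March (months 1-3)
Q2: April-June (months 4-6)
Q3: July-September (months 7-9)
Q4: October-December (months 10-12)
Month 9 falls in Q3

3


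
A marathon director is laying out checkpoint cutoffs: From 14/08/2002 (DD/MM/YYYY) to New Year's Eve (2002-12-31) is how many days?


Start: August 14, 2002
End: December 31, 2002
Days left in August: 17
September: 30
October: 31
November: 30
December: 31
Sum of remaining months: 122
Total: 17 + 122 = 139

139


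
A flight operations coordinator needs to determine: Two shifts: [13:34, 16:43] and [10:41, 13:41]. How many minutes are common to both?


Interval A: [814, 1003] minutes from midnight
Interval B: [641, 821] minutes from midnight
Overlap start = max(814, 641) = 814
Overlap end = min(1003, 821) = 821
Overlap = 821 - 814 = 7 minutes

7


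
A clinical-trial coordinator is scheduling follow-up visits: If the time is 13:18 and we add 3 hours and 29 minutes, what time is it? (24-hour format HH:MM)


Start time: 13:18
Adding: 3 hours 29 minutes
Minutes: 18 + 29 = 47
Hours: 13 + 3 + 0 = 16
Result: 16:47

16:47


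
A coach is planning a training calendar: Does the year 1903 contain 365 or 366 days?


Year: 1903
Check leap year rules:
Divisible by 4? No
1903 is not a leap year
Days: 365

365


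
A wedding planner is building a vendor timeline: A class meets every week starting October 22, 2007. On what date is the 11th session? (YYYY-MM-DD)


First occurrence: 2007-10-22 (occurrence 1)
Each occurrence is 7 days after the previous.
Occurrence 11 is 10 weeks after the first.
10 weeks = 70 days
2007-10-22 + 70 days = 2007-12-31

2007-12-31


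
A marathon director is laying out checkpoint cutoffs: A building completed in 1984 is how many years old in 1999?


Birth year: 1984
Current year: 1999
Age = current year - birth year
Age = 1999 - 1984 = 15

15


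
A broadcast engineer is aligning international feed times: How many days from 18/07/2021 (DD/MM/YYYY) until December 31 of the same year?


Start: July 18, 2021
End: December 31, 2021
Days left in July: 13
August: 31
September: 30
October: 31
November: 30
... plus remaining months
Sum of remaining months: 153
Total: 13 + 153 = 166

166


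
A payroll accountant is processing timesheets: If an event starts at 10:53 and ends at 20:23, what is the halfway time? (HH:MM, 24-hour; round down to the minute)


Start time: 10:53 = 653 minutes from midnight
End time: 20:23 = 1223 minutes from midnight
Sum: 653 + 1223 = 1876
Midpoint: 1876 / 2 = 938 minutes
Convert: 938 / 60 = 15 hours, 38 minutes
Result: 15:38

15:38


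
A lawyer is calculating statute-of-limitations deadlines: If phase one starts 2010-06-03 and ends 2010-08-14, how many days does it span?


Start date: 2010-06-03
End date: 2010-08-14
Jun 2010: +28 days
Jul 2010: +31 days
Aug 2010: +13 days
Total: 72 days

72


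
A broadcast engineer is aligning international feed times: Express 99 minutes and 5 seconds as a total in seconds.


Minutes: 99
Seconds: 5
Convert minutes to seconds: 99 x 60 = 5940
Add remaining seconds: 5940 + 5 = 5945

5945


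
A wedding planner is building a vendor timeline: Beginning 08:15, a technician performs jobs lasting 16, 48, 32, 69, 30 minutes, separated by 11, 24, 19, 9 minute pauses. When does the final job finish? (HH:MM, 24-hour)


Start: 08:15 = 495 min from midnight
  after task 1 (16 min): 08:31
  after break (11 min): 08:42
  after task 2 (48 min): 09:30
  after break (24 min): 09:54
  after task 3 (32 min): 10:26
  after break (19 min): 10:45
  after task 4 (69 min): 11:54
  after break (9 min): 12:03
  after task 5 (30 min): 12:33
Total elapsed: 258 minutes
End time: 12:33

12:33


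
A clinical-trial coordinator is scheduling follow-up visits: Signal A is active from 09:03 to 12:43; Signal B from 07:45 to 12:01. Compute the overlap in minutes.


Interval A: [543, 763] minutes from midnight
Interval B: [465, 721] minutes from midnight
Overlap start = max(543, 465) = 543
Overlap end = min(763, 721) = 721
Overlap = 721 - 543 = 178 minutes

178


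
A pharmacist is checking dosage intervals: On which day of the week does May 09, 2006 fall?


Date: 2006-05-09
January 1, 2006 is a Sunday
Day of year: 129
Offset from Jan 1: 128 days
128 mod 7 = 2
Result: Tuesday

Tuesday


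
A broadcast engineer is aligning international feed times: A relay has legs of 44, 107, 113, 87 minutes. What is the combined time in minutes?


Durations: 44, 107, 113, 87
Running sum: 44
+ 107 = 151
+ 113 = 264
+ 87 = 351
Total duration: 351 minutes
That is 5 hours and 51 minutes

351


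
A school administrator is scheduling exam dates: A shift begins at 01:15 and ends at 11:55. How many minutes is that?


Start time: 01:15 = 75 minutes from midnight
End time: 11:55 = 715 minutes from midnight
Difference: 715 - 75 = 640 minutes
That is 10 hours and 40 minutes

640


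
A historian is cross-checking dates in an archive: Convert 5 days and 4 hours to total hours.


Days: 5
Extra hours: 4
Hours per day: 24
Days to hours: 5 x 24 = 120
Total: 120 + 4 = 124

124


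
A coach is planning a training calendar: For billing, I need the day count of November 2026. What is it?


Month: November
Year: 2026
November is a 30-day month
Total: 30 days

30


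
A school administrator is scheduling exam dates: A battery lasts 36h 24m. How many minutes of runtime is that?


Hours: 36
Extra minutes: 24
Minutes per hour: 60
Hours to minutes: 36 x 60 = 2160
Total: 2160 + 24 = 2184

2184


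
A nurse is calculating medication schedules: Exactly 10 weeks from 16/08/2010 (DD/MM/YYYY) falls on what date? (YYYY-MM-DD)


Start: 2010-08-16
Weeks to add: 10
Convert to days: 10 x 7 = 70 days
Add 70 days to 2010-08-16
Result: 2010-10-25

2010-10-25


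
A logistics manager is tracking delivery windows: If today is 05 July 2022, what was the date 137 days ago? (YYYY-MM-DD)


Start: 2022-07-05
Subtracting 137 days
Days already passed in July: 5
After going back through July: 132 more days to subtract
June 2022: 30 days, 102 remaining
May 2022: 31 days, 71 remaining
April 2022: 30 days, 41 remaining
March 2022: 31 days, 10 remaining
Result: 2022-02-18

2022-02-18


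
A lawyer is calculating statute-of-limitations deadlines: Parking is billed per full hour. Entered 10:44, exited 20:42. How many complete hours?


Start: 10:44
End: 20:42
Hour difference: 20 - 10 = 10 hours
Minute difference: 42 - 44 = -2 minutes
Total minutes: 598
Complete hours: 598 / 60 = 9 (remainder 58)

9


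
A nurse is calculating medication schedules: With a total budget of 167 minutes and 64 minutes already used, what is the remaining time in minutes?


Total budget: 167 minutes
Time used: 64 minutes
Remaining: 167 - 64 = 103 minutes
Percent used: 38.3%
Percent remaining: 61.7%

103


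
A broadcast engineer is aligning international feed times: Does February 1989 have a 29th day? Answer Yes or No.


Year: 1989
Divisible by 4? 1989 / 4 = 497.25 -> No
Not divisible by 4, so NOT a leap year

No


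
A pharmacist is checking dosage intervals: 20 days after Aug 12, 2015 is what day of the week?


Start: 2015-08-12 (Wednesday)
Step 1 - find target date: add 20 days
  2015-08-12 + 20 days = 2015-09-01
Step 2 - day of week:
  20 mod 7 = 6
  Wednesday + 6 days -> Tuesday
Result: Tuesday (2015-09-01)

Tuesday


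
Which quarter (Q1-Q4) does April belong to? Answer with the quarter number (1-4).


Month: April (month 4)
Q1: January-March (months 1-3)
Q2: April-June (months 4-6)
Q3: July-September (months 7-9)
Q4: October-December (months 10-12)
Month 4 falls in Q2

2


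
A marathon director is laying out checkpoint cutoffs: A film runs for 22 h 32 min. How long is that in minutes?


Hours: 22
Minutes: 32
Convert hours to minutes: 22 x 60 = 1320
Add remaining minutes: 1320 + 32 = 1352

1352


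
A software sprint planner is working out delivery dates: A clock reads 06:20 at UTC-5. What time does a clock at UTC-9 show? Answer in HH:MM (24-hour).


Local time: 06:20 at UTC-5 (offset -5h)
Target zone: UTC-9 (offset -9h)
Difference: -9 - (-5) = -4 hours
Calculation: 6 + (-4) = 2
Result: 02:20

02:20


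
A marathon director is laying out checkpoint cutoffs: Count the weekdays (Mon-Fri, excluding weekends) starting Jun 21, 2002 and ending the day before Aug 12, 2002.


Start: 2002-06-21 (Friday)
End (exclusive): 2002-08-12 (Monday)
Total calendar days: 52
Full weeks: 52 // 7 = 7 -> 35 weekdays
Remaining 3 days starting on Friday:
  Fri(w), Sat(-), Sun(-) -> 1 weekdays
Total business days: 35 + 1 = 36

36


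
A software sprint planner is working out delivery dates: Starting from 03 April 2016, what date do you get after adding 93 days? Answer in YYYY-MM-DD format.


Start: 2016-04-03
Adding 93 days
Days remaining in April: 27
After April: 66 days still to add
May 2016: 31 days, 35 remaining
June 2016: 30 days, 5 remaining
July 2016 has 31 days, need 5
Result: 2016-07-05

2016-07-05


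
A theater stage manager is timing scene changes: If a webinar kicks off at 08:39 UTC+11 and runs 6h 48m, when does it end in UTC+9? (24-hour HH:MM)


Start: 08:39 in UTC+11
Step 1 - add duration:
  minutes: 39 + 48 = 87 (carry 1h)
  hours: 8 + 6 + 1 = 15
  end in UTC+11: 15:27
Step 2 - convert UTC+11 -> UTC+9:
  offset difference: 9 - (11) = -2 hours
  15 + (-2) = 13 -> mod 24 = 13
Result: 13:27 in UTC+9

13:27


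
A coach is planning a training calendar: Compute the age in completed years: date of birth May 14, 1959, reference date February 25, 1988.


Birth: 1959-05-14
Reference: 1988-02-25
Year difference: 1988 - 1959 = 29
Has birthday (05-14) occurred by 02-25? No
Birthday not yet reached this year -> subtract 1
Age in full years: 28

28


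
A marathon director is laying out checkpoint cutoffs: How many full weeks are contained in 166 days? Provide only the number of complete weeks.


Total days: 166
Days per week: 7
Division: 166 / 7 = 23 remainder 5
Complete weeks: 23
Remaining days: 5

23


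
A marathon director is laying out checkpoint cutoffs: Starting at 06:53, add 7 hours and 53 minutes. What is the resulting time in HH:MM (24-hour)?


Start time: 06:53
Adding: 7 hours 53 minutes
Minutes: 53 + 53 = 106
Minute overflow: 106 >= 60, so carry 1 hour, minutes = 46
Hours: 6 + 7 + 1 = 14
Result: 14:46

14:46


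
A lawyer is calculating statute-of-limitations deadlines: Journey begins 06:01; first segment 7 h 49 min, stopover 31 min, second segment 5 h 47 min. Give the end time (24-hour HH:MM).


Depart: 06:01
Leg 1: +469 min -> 13:50
Layover: +31 min -> 14:21
Leg 2: +347 min -> 20:08
Total travel: 847 minutes = 14h 7m
Arrival: 20:08

20:08


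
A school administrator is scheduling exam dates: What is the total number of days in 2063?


Year: 2063
Check leap year rules:
Divisible by 4? No
2063 is not a leap year
Days: 365

365


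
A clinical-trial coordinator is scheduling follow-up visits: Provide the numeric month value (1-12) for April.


Calendar month order:
3. March
4. April <--
5. May
April is month number 4

4


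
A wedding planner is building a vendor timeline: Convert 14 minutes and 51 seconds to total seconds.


Minutes: 14
Extra seconds: 51
Seconds per minute: 60
Minutes to seconds: 14 x 60 = 840
Total: 840 + 51 = 891

891


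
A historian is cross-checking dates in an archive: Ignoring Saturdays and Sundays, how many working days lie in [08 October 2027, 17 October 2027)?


Start: 2027-10-08 (Friday)
End (exclusive): 2027-10-17 (Sunday)
Total calendar days: 9
Full weeks: 9 // 7 = 1 -> 5 weekdays
Remaining 2 days starting on Friday:
  Fri(w), Sat(-) -> 1 weekdays
Total business days: 5 + 1 = 6

6


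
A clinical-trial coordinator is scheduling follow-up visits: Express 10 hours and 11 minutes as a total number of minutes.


Hours: 10
Extra minutes: 11
Minutes per hour: 60
Hours to minutes: 10 x 60 = 600
Total: 600 + 11 = 611

611


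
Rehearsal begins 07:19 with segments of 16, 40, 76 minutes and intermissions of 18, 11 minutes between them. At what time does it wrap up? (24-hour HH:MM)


Start: 07:19 = 439 min from midnight
  after task 1 (16 min): 07:35
  after break (18 min): 07:53
  after task 2 (40 min): 08:33
  after break (11 min): 08:44
  after task 3 (76 min): 10:00
Total elapsed: 161 minutes
End time: 10:00

10:00


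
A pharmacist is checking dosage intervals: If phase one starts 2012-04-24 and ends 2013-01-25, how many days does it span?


Start date: 2012-04-24
End date: 2013-01-25
Apr 2012: +7 days
May 2012: +31 days
Jun 2012: +30 days
... (7 more months)
Total: 276 days

276


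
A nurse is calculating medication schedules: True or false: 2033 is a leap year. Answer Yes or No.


Year: 2033
Divisible by 4? 2033 / 4 = 508.25 -> No
Not divisible by 4, so NOT a leap year

No


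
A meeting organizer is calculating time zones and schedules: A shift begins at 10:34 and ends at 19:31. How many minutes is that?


Start time: 10:34 = 634 minutes from midnight
End time: 19:31 = 1171 minutes from midnight
Difference: 1171 - 634 = 537 minutes
That is 8 hours and 57 minutes

537


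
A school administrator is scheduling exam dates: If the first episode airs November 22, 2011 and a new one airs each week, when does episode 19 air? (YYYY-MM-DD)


First occurrence: 2011-11-22 (occurrence 1)
Each occurrence is 7 days after the previous.
Occurrence 19 is 18 weeks after the first.
18 weeks = 126 days
2011-11-22 + 126 days = 2012-03-27

2012-03-27


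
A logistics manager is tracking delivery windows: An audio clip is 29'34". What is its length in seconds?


Minutes: 29
Seconds: 34
Convert minutes to seconds: 29 x 60 = 1740
Add remaining seconds: 1740 + 34 = 1774

1774


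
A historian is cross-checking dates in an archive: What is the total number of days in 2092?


Year: 2092
Check leap year rules:
Divisible by 4? Yes
Divisible by 100? No
2092 is a leap year
Days: 366

366


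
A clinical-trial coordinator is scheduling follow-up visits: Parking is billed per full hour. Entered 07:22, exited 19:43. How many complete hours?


Start: 07:22
End: 19:43
Hour difference: 19 - 7 = 12 hours
Minute difference: 43 - 22 = 21 minutes
Total minutes: 741
Complete hours: 741 / 60 = 12 (remainder 21)

12


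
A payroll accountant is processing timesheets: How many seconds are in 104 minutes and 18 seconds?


Minutes: 104
Extra seconds: 18
Seconds per minute: 60
Minutes to seconds: 104 x 60 = 6240
Total: 6240 + 18 = 6258

6258


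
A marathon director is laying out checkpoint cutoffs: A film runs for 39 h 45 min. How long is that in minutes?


Hours: 39
Minutes: 45
Convert hours to minutes: 39 x 60 = 2340
Add remaining minutes: 2340 + 45 = 2385

2385


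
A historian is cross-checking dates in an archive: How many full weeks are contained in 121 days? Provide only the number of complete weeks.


Total days: 121
Days per week: 7
Division: 121 / 7 = 17 remainder 2
Complete weeks: 17
Remaining days: 2

17


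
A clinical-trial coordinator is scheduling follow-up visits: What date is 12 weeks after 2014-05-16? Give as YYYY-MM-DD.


Start: 2014-05-16
Weeks to add: 12
Convert to days: 12 x 7 = 84 days
Add 84 days to 2014-05-16
Result: 2014-08-08

2014-08-08


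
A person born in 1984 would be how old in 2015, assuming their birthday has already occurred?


Birth year: 1984
Current year: 2015
Age = current year - birth year
Age = 2015 - 1984 = 31

31


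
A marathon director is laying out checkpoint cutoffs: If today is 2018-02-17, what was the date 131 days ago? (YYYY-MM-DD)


Start: 2018-02-17
Subtracting 131 days
Days already passed in February: 17
After going back through February: 114 more days to subtract
January 2018: 31 days, 83 remaining
December 2017: 31 days, 52 remaining
November 2017: 30 days, 22 remaining
October 2017 has 31 days, need 22
Result: 2017-10-09

2017-10-09


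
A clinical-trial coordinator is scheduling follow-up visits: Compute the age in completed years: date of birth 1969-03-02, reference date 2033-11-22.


Birth: 1969-03-02
Reference: 2033-11-22
Year difference: 2033 - 1969 = 64
Has birthday (03-02) occurred by 11-22? Yes
Age in full years: 64

64


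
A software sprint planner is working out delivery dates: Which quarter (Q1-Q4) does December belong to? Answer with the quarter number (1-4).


Month: December (month 12)
Q1: January-March (months 1-3)
Q2: April-June (months 4-6)
Q3: July-September (months 7-9)
Q4: October-December (months 10-12)
Month 12 falls in Q4

4


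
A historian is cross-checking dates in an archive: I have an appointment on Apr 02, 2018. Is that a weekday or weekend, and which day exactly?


Date: 2018-04-02
January 1, 2018 is a Monday
Day of year: 92
Offset from Jan 1: 91 days
91 mod 7 = 0
Result: Monday

Monday


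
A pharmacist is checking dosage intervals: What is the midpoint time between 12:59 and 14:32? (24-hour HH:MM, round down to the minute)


Start time: 12:59 = 779 minutes from midnight
End time: 14:32 = 872 minutes from midnight
Sum: 779 + 872 = 1651
Midpoint: 1651 / 2 = 825 minutes
Convert: 825 / 60 = 13 hours, 45 minutes
Result: 13:45

13:45


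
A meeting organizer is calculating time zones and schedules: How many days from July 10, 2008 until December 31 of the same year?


Start: July 10, 2008
End: December 31, 2008
Days left in July: 21
August: 31
September: 30
October: 31
November: 30
... plus remaining months
Sum of remaining months: 153
Total: 21 + 153 = 174

174


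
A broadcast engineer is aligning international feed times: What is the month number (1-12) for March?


Calendar month order:
2. February
3. March <--
4. April
March is month number 3

3


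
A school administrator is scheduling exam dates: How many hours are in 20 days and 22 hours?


Days: 20
Extra hours: 22
Hours per day: 24
Days to hours: 20 x 24 = 480
Total: 480 + 22 = 502

502


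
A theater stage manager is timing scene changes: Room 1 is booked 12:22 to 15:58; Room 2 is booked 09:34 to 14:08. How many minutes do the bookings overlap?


Interval A: [742, 958] minutes from midnight
Interval B: [574, 848] minutes from midnight
Overlap start = max(742, 574) = 742
Overlap end = min(958, 848) = 848
Overlap = 848 - 742 = 106 minutes

106


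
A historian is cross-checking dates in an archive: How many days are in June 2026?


Month: June
Year: 2026
June is a 30-day month
Total: 30 days

30


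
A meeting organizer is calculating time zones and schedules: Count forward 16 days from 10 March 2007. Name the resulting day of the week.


Start: 2007-03-10 (Saturday)
Step 1 - find target date: add 16 days
  2007-03-10 + 16 days = 2007-03-26
Step 2 - day of week:
  16 mod 7 = 2
  Saturday + 2 days -> Monday
Result: Monday (2007-03-26)

Monday


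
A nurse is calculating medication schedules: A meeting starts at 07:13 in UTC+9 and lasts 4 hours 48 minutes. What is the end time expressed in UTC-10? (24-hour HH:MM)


Start: 07:13 in UTC+9
Step 1 - add duration:
  minutes: 13 + 48 = 61 (carry 1h)
  hours: 7 + 4 + 1 = 12
  end in UTC+9: 12:01
Step 2 - convert UTC+9 -> UTC-10:
  offset difference: -10 - (9) = -19 hours
  12 + (-19) = -7 -> mod 24 = 17
Result: 17:01 in UTC-10

17:01


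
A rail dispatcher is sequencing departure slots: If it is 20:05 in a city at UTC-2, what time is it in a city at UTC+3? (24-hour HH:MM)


Local time: 20:05 at UTC-2 (offset -2h)
Target zone: UTC+3 (offset 3h)
Difference: 3 - (-2) = 5 hours
Calculation: 20 + (5) = 25
Wraparound: (25) mod 24 = 1
Result: 01:05

01:05


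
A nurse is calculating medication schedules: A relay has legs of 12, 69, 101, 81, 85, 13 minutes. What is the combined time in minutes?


Durations: 12, 69, 101, 81, 85, 13
Running sum: 12
+ 69 = 81
+ 101 = 182
+ 81 = 263
+ 85 = 348
+ 13 = 361
Total duration: 361 minutes
That is 6 hours and 1 minutes

361


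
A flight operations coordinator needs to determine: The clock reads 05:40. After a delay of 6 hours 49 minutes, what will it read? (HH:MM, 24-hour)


Start time: 05:40
Adding: 6 hours 49 minutes
Minutes: 40 + 49 = 89
Minute overflow: 89 >= 60, so carry 1 hour, minutes = 29
Hours: 5 + 6 + 1 = 12
Result: 12:29

12:29


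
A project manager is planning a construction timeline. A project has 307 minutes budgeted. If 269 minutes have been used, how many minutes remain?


Total budget: 307 minutes
Time used: 269 minutes
Remaining: 307 - 269 = 38 minutes
Percent used: 87.6%
Percent remaining: 12.4%

38


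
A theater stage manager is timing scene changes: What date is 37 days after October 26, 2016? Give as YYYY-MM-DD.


Start: 2016-10-26
Adding 37 days
Days remaining in October: 5
After October: 32 days still to add
November 2016: 30 days, 2 remaining
December 2016 has 31 days, need 2
Result: 2016-12-02

2016-12-02


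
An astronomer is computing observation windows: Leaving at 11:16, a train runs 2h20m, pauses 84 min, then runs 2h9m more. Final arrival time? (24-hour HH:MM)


Depart: 11:16
Leg 1: +140 min -> 13:36
Layover: +84 min -> 15:00
Leg 2: +129 min -> 17:09
Total travel: 353 minutes = 5h 53m
Arrival: 17:09

17:09


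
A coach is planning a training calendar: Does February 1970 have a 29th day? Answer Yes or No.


Year: 1970
Divisible by 4? 1970 / 4 = 492.5 -> No
Not divisible by 4, so NOT a leap year

No


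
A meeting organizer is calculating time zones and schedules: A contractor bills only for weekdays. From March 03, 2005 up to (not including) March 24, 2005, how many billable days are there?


Start: 2005-03-03 (Thursday)
End (exclusive): 2005-03-24 (Thursday)
Total calendar days: 21
Full weeks: 21 // 7 = 3 -> 15 weekdays
Remaining 0 days starting on Thursday:
Total business days: 15 + 0 = 15

15


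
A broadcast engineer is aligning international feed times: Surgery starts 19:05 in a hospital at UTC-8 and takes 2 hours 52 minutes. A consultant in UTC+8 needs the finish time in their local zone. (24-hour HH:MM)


Start: 19:05 in UTC-8
Step 1 - add duration:
  minutes: 5 + 52 = 57
  hours: 19 + 2 + 0 = 21
  end in UTC-8: 21:57
Step 2 - convert UTC-8 -> UTC+8:
  offset difference: 8 - (-8) = 16 hours
  21 + (16) = 37 -> mod 24 = 13
Result: 13:57 in UTC+8

13:57


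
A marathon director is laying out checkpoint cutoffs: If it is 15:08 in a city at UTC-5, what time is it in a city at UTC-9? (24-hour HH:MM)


Local time: 15:08 at UTC-5 (offset -5h)
Target zone: UTC-9 (offset -9h)
Difference: -9 - (-5) = -4 hours
Calculation: 15 + (-4) = 11
Result: 11:08

11:08


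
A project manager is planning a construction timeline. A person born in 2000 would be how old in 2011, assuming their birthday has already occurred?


Birth year: 2000
Current year: 2011
Age = current year - birth year
Age = 2011 - 2000 = 11

11


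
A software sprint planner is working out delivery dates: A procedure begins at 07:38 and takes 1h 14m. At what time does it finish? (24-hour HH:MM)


Start time: 07:38
Adding: 1 hours 14 minutes
Minutes: 38 + 14 = 52
Hours: 7 + 1 + 0 = 8
Result: 08:52

08:52


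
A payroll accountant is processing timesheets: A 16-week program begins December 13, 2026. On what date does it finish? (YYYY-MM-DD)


Start: 2026-12-13
Weeks to add: 16
Convert to days: 16 x 7 = 112 days
Add 112 days to 2026-12-13
Result: 2027-04-04

2027-04-04


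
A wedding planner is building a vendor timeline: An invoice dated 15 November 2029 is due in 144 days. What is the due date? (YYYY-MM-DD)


Start: 2029-11-15
Adding 144 days
Days remaining in November: 15
After November: 129 days still to add
December 2029: 31 days, 98 remaining
January 2030: 31 days, 67 remaining
February 2030: 28 days, 39 remaining
March 2030: 31 days, 8 remaining
Result: 2030-04-08

2030-04-08
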